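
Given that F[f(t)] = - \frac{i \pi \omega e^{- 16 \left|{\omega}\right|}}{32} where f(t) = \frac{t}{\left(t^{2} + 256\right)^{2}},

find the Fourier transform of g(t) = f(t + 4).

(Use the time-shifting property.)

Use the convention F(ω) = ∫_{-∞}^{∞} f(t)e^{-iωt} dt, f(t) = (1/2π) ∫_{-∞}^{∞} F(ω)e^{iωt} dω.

F[g](ω) = - \frac{i \pi \omega e^{4 i \omega - 16 \left|{\omega}\right|}}{32}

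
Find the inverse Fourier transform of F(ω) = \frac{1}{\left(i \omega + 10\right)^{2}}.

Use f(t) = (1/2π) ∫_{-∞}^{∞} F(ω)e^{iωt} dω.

f(t) = t e^{- 10 t} u\left(t\right)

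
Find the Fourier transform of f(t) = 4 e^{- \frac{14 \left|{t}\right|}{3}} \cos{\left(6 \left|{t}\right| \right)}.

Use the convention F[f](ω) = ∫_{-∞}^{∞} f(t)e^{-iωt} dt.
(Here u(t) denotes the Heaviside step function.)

F(ω) = \frac{336 \left(9 \omega^{2} + 520\right)}{81 \omega^{4} - 2304 \omega^{2} + 270400}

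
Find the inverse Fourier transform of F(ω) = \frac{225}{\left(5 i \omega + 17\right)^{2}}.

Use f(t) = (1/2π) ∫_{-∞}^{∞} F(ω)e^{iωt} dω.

f(t) = 9 t e^{- \frac{17 t}{5}} u\left(t\right)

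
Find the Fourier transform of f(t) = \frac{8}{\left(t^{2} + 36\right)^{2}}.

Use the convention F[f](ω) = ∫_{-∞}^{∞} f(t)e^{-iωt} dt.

F(ω) = \frac{\pi \left(6 \left|{\omega}\right| + 1\right) e^{- 6 \left|{\omega}\right|}}{54}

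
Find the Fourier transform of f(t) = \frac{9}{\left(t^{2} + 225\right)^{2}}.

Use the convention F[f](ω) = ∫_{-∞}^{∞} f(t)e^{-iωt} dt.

F(ω) = \frac{\pi \left(15 \left|{\omega}\right| + 1\right) e^{- 15 \left|{\omega}\right|}}{750}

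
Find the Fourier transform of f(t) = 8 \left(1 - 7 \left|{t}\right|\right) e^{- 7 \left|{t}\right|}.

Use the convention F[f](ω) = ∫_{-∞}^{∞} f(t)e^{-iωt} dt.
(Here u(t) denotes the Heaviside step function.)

F(ω) = \frac{224 \omega^{2}}{\left(\omega^{2} + 49\right)^{2}}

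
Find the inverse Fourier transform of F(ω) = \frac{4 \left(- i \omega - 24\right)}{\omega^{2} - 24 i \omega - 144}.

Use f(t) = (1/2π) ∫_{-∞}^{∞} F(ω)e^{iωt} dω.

f(t) = 4 \left(12 t + 1\right) e^{- 12 t} u\left(t\right)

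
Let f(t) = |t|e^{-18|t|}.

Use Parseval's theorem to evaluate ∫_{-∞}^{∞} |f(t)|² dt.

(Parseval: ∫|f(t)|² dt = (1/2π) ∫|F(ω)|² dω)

∫|f(t)|² dt = \frac{1}{11664}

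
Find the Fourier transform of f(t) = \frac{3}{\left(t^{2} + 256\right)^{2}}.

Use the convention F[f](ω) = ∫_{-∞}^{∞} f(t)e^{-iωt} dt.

F(ω) = \frac{3 \pi \left(16 \left|{\omega}\right| + 1\right) e^{- 16 \left|{\omega}\right|}}{8192}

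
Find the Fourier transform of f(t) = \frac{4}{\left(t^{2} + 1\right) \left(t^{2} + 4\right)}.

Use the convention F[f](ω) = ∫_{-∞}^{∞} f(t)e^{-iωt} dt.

F(ω) = \frac{2 \pi \left(2 e^{\left|{\omega}\right|} - 1\right) e^{- 2 \left|{\omega}\right|}}{3}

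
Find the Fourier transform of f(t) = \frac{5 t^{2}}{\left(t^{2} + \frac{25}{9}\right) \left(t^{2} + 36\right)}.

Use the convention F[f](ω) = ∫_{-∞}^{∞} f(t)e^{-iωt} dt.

F(ω) = \frac{270 \pi e^{- 6 \left|{\omega}\right|}}{299} - \frac{75 \pi e^{- \frac{5 \left|{\omega}\right|}{3}}}{299}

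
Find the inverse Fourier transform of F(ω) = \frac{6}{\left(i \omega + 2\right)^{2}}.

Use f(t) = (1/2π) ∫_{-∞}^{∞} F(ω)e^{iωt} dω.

f(t) = 6 t e^{- 2 t} u\left(t\right)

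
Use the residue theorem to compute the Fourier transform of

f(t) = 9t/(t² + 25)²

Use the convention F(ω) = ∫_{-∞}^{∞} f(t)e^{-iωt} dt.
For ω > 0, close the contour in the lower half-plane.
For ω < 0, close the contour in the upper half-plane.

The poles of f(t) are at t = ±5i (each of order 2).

Let g(z) = f(z)e^{-iωz}; for large |z| the factor e^{-iωz} decays in the lower half-plane when ω > 0 and in the upper half-plane when ω < 0.

Case ω > 0 (lower half-plane, clockwise contour ⇒ F(ω) = -2πi·ΣRes):
  Res_{z = - 5 i} g(z) = \frac{9 \omega e^{- 5 \omega}}{20} (pole of order 2)
  F(ω) = -2πi·ΣRes = - \frac{9 i \pi \omega e^{- 5 \omega}}{10}

Case ω < 0 (upper half-plane, counterclockwise contour ⇒ F(ω) = +2πi·ΣRes):
  Res_{z = 5 i} g(z) = - \frac{9 \omega e^{5 \omega}}{20} (pole of order 2)
  F(ω) = 2πi·ΣRes = - \frac{9 i \pi \omega e^{5 \omega}}{10}

Both cases combine into a single formula in |ω|:

F(ω) = - \frac{9 i \pi \omega e^{- 5 \left|{\omega}\right|}}{10}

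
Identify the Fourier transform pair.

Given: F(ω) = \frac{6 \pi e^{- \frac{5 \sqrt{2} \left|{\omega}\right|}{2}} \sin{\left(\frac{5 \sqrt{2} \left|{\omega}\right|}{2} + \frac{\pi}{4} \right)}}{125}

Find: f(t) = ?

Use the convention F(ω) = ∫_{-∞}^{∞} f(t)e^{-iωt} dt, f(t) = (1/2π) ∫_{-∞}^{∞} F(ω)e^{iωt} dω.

f(t) = \frac{6}{t^{4} + 625}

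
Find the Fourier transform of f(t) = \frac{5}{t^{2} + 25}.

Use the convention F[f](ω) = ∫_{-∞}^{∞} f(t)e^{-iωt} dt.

F(ω) = \pi e^{- 5 \left|{\omega}\right|}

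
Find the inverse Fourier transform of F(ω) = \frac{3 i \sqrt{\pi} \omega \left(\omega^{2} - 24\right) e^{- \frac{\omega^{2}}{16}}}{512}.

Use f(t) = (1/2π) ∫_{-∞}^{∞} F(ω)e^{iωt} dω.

f(t) = 6 t^{3} e^{- 4 t^{2}}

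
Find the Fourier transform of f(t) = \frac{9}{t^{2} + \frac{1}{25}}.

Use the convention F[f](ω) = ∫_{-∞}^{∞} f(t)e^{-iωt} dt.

F(ω) = 45 \pi e^{- \frac{\left|{\omega}\right|}{5}}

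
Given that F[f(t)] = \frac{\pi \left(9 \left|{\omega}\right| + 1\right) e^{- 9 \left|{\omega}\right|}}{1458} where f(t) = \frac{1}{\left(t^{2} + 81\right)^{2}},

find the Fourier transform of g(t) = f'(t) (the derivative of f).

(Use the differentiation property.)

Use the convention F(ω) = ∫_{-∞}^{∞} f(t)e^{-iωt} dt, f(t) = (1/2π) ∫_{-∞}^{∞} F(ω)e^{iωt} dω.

F[g](ω) = \frac{i \pi \omega \left(9 \left|{\omega}\right| + 1\right) e^{- 9 \left|{\omega}\right|}}{1458}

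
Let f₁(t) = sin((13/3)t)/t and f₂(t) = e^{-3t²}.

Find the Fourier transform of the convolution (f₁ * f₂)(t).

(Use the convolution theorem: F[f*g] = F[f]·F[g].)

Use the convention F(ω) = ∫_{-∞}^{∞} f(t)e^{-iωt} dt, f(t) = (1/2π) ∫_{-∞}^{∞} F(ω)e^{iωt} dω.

F[f₁*f₂](ω) = \begin{cases} \frac{\sqrt{3} \pi^{\frac{3}{2}} e^{- \frac{\omega^{2}}{12}}}{3} & \text{for}\: \omega > - \frac{13}{3} \wedge \omega < \frac{13}{3} \\0 & \text{otherwise} \end{cases}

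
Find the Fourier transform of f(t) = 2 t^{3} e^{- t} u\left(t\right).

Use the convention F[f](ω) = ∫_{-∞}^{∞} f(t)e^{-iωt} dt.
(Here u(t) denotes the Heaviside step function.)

F(ω) = \frac{12}{\left(i \omega + 1\right)^{4}}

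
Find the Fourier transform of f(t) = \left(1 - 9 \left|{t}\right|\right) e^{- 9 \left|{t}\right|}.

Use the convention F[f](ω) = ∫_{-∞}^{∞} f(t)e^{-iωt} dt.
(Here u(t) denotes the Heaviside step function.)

F(ω) = \frac{36 \omega^{2}}{\left(\omega^{2} + 81\right)^{2}}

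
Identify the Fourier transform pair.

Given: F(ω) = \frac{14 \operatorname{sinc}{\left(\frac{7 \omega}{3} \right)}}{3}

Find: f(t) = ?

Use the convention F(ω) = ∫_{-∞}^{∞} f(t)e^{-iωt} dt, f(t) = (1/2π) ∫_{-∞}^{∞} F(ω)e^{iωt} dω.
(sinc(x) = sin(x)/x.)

f(t) = \begin{cases} 1 & \text{for}\: \left|{t}\right| < \frac{7}{3} \\0 & \text{otherwise} \end{cases}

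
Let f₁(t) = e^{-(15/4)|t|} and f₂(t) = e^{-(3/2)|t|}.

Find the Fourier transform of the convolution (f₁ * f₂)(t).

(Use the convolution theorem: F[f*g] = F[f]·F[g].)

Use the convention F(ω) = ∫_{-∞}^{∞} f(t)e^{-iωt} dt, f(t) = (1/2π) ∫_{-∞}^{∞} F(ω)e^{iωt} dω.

F[f₁*f₂](ω) = \frac{1440}{64 \omega^{4} + 1044 \omega^{2} + 2025}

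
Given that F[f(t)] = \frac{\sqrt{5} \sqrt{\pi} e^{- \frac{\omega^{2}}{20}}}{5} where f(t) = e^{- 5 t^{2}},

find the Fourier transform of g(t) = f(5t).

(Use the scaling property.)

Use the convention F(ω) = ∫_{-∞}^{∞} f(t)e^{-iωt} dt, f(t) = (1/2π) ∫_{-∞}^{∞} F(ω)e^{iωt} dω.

F[g](ω) = \frac{\sqrt{5} \sqrt{\pi} e^{- \frac{\omega^{2}}{500}}}{25}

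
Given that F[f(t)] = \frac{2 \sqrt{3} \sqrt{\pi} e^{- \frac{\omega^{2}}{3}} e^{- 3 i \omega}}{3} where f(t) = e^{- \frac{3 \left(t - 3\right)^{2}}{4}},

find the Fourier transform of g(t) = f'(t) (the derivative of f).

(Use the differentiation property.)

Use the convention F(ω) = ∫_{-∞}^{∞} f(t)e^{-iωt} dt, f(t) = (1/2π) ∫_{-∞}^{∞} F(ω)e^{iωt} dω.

F[g](ω) = \frac{2 \sqrt{3} i \sqrt{\pi} \omega e^{- \frac{\omega \left(\omega + 9 i\right)}{3}}}{3}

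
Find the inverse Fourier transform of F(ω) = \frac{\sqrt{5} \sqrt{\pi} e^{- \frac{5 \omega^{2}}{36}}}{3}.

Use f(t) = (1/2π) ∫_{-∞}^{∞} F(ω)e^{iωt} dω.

f(t) = e^{- \frac{9 t^{2}}{5}}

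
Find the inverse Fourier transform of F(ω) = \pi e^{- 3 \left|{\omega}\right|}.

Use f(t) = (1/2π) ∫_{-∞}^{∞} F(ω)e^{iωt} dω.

f(t) = \frac{3}{t^{2} + 9}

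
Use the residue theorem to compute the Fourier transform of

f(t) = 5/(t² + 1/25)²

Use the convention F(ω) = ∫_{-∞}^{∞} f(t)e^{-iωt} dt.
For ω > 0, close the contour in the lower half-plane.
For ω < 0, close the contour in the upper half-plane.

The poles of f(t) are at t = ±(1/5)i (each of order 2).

Let g(z) = f(z)e^{-iωz}; for large |z| the factor e^{-iωz} decays in the lower half-plane when ω > 0 and in the upper half-plane when ω < 0.

Case ω > 0 (lower half-plane, clockwise contour ⇒ F(ω) = -2πi·ΣRes):
  Res_{z = - \frac{i}{5}} g(z) = \frac{125 i \left(\omega + 5\right) e^{- \frac{\omega}{5}}}{4} (pole of order 2)
  F(ω) = -2πi·ΣRes = \frac{125 \pi \left(\omega + 5\right) e^{- \frac{\omega}{5}}}{2}

Case ω < 0 (upper half-plane, counterclockwise contour ⇒ F(ω) = +2πi·ΣRes):
  Res_{z = \frac{i}{5}} g(z) = \frac{125 i \left(\omega - 5\right) e^{\frac{\omega}{5}}}{4} (pole of order 2)
  F(ω) = 2πi·ΣRes = \frac{125 \pi \left(5 - \omega\right) e^{\frac{\omega}{5}}}{2}

Both cases combine into a single formula in |ω|:

F(ω) = \frac{125 \pi \left(\left|{\omega}\right| + 5\right) e^{- \frac{\left|{\omega}\right|}{5}}}{2}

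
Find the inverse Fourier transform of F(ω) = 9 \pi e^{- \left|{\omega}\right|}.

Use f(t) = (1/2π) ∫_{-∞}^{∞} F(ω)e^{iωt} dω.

f(t) = \frac{9}{t^{2} + 1}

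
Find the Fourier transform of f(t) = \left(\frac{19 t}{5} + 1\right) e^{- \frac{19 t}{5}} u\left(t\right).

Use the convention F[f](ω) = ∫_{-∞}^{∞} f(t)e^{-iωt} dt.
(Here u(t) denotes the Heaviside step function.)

F(ω) = \frac{5 \left(- 5 i \omega - 38\right)}{25 \omega^{2} - 190 i \omega - 361}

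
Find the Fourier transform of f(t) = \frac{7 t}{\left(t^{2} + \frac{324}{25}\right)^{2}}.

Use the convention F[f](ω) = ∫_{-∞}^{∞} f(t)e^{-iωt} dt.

F(ω) = - \frac{35 i \pi \omega e^{- \frac{18 \left|{\omega}\right|}{5}}}{36}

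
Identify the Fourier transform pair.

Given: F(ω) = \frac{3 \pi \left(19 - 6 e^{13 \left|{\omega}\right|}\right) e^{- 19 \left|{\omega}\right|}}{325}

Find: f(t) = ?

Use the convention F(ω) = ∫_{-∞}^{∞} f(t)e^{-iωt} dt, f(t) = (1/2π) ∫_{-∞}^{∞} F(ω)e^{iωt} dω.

f(t) = \frac{3 t^{2}}{\left(t^{2} + 36\right) \left(t^{2} + 361\right)}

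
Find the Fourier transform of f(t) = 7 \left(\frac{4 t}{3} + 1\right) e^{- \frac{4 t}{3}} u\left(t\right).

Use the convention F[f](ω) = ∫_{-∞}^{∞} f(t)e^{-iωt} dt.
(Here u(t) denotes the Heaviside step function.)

F(ω) = \frac{21 \left(- 3 i \omega - 8\right)}{9 \omega^{2} - 24 i \omega - 16}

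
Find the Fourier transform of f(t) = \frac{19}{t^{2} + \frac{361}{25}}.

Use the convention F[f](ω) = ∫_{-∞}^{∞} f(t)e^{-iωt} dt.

F(ω) = 5 \pi e^{- \frac{19 \left|{\omega}\right|}{5}}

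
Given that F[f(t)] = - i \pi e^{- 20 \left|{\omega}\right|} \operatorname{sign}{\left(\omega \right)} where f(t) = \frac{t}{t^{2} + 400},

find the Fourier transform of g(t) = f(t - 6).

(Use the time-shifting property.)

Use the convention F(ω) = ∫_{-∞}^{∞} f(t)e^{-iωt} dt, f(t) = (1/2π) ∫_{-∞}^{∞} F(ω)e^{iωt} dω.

F[g](ω) = - i \pi e^{- 6 i \omega} e^{- 20 \left|{\omega}\right|} \operatorname{sign}{\left(\omega \right)}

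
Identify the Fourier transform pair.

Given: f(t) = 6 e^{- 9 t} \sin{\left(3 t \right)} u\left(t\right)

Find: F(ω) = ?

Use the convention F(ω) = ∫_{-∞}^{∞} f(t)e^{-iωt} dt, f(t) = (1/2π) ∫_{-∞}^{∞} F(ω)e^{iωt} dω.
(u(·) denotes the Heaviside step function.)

F(ω) = \frac{18}{\left(i \omega + 9\right)^{2} + 9}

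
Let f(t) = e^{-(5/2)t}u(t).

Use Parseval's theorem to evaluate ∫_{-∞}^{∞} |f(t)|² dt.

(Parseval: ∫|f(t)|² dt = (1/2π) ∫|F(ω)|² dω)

∫|f(t)|² dt = \frac{1}{5}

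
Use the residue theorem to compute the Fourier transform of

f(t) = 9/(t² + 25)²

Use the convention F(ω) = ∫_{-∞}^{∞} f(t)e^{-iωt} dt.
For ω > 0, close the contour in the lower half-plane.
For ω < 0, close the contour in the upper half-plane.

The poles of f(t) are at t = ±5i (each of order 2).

Let g(z) = f(z)e^{-iωz}; for large |z| the factor e^{-iωz} decays in the lower half-plane when ω > 0 and in the upper half-plane when ω < 0.

Case ω > 0 (lower half-plane, clockwise contour ⇒ F(ω) = -2πi·ΣRes):
  Res_{z = - 5 i} g(z) = \frac{9 i \left(5 \omega + 1\right) e^{- 5 \omega}}{500} (pole of order 2)
  F(ω) = -2πi·ΣRes = \frac{9 \pi \left(5 \omega + 1\right) e^{- 5 \omega}}{250}

Case ω < 0 (upper half-plane, counterclockwise contour ⇒ F(ω) = +2πi·ΣRes):
  Res_{z = 5 i} g(z) = \frac{9 i \left(5 \omega - 1\right) e^{5 \omega}}{500} (pole of order 2)
  F(ω) = 2πi·ΣRes = \frac{9 \pi \left(1 - 5 \omega\right) e^{5 \omega}}{250}

Both cases combine into a single formula in |ω|:

F(ω) = \frac{9 \pi \left(5 \left|{\omega}\right| + 1\right) e^{- 5 \left|{\omega}\right|}}{250}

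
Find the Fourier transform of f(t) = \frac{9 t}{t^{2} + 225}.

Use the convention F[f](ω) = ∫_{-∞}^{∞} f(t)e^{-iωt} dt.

F(ω) = - 9 i \pi e^{- 15 \left|{\omega}\right|} \operatorname{sign}{\left(\omega \right)}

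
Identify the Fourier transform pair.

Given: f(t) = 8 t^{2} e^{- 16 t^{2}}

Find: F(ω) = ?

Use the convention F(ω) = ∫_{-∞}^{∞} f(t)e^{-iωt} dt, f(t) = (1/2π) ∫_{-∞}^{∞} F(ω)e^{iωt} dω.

F(ω) = \frac{\sqrt{\pi} \left(32 - \omega^{2}\right) e^{- \frac{\omega^{2}}{64}}}{512}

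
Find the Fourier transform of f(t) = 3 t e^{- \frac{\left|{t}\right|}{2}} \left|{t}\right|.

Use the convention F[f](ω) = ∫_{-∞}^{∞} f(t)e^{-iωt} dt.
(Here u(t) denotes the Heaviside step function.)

F(ω) = \frac{192 i \omega \left(4 \omega^{2} - 3\right)}{\left(4 \omega^{2} + 1\right)^{3}}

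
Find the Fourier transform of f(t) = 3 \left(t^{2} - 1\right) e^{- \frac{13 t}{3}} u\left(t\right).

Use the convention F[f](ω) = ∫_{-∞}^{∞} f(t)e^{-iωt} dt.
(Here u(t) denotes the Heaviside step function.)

F(ω) = \frac{9 \left(54 i \omega - \left(3 i \omega + 13\right)^{3} + 234\right)}{\left(3 i \omega + 13\right)^{4}}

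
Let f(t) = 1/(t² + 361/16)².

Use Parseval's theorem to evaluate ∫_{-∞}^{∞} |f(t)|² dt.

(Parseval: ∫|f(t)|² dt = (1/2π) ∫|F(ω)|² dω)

∫|f(t)|² dt = \frac{5120 \pi}{893871739}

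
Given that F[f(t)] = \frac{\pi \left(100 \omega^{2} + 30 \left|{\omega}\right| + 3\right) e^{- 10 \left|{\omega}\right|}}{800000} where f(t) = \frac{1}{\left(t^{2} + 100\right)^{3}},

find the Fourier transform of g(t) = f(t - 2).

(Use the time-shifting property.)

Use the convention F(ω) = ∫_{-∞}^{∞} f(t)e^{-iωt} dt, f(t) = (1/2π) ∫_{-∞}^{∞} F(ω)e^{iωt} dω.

F[g](ω) = \frac{\pi \left(100 \omega^{2} + 30 \left|{\omega}\right| + 3\right) e^{- 2 i \omega - 10 \left|{\omega}\right|}}{800000}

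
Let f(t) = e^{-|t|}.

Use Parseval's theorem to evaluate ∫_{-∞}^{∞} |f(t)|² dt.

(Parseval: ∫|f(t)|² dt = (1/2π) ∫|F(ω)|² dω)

∫|f(t)|² dt = 1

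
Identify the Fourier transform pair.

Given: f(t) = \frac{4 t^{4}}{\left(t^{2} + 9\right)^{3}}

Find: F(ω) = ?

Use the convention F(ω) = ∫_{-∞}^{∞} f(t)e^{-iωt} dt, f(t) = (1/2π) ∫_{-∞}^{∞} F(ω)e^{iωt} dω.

F(ω) = \frac{\pi \left(3 \omega^{2} - 5 \left|{\omega}\right| + 1\right) e^{- 3 \left|{\omega}\right|}}{2}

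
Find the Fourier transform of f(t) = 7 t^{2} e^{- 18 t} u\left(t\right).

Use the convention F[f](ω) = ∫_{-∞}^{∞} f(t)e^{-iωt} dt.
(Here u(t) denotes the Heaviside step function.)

F(ω) = \frac{14}{\left(i \omega + 18\right)^{3}}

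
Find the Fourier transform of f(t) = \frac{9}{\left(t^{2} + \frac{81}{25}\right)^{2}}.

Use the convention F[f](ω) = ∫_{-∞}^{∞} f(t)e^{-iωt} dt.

F(ω) = \frac{25 \pi \left(9 \left|{\omega}\right| + 5\right) e^{- \frac{9 \left|{\omega}\right|}{5}}}{162}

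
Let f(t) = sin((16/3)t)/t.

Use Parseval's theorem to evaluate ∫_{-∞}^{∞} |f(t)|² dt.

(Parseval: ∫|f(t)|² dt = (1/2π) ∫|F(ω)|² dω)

∫|f(t)|² dt = \frac{16 \pi}{3}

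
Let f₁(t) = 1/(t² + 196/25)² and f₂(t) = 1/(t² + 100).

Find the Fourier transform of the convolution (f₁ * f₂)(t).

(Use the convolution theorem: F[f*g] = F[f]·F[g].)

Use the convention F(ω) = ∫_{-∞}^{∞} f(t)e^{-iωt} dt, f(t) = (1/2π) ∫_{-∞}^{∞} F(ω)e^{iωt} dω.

F[f₁*f₂](ω) = \frac{5 \pi^{2} \left(14 \left|{\omega}\right| + 5\right) e^{- \frac{64 \left|{\omega}\right|}{5}}}{10976}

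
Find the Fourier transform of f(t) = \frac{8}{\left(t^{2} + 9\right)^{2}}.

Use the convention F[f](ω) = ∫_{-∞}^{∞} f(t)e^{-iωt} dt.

F(ω) = \frac{4 \pi \left(3 \left|{\omega}\right| + 1\right) e^{- 3 \left|{\omega}\right|}}{27}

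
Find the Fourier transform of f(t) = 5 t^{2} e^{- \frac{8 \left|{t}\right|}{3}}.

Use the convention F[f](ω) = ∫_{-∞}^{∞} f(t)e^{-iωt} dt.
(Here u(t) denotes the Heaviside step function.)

F(ω) = \frac{4320 \left(64 - 27 \omega^{2}\right)}{\left(9 \omega^{2} + 64\right)^{3}}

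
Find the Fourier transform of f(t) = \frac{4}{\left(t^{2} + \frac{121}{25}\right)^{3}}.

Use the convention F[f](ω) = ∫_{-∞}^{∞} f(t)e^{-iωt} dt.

F(ω) = \frac{125 \pi \left(121 \omega^{2} + 165 \left|{\omega}\right| + 75\right) e^{- \frac{11 \left|{\omega}\right|}{5}}}{322102}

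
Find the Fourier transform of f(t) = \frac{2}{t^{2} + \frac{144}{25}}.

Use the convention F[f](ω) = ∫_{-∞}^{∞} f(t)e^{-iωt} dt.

F(ω) = \frac{5 \pi e^{- \frac{12 \left|{\omega}\right|}{5}}}{6}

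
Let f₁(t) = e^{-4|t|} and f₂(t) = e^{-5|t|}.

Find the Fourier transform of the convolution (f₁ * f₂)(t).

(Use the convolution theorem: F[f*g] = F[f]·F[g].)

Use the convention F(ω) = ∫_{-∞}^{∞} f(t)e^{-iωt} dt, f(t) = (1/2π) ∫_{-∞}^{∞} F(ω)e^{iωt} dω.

F[f₁*f₂](ω) = \frac{80}{\left(\omega^{2} + 16\right) \left(\omega^{2} + 25\right)}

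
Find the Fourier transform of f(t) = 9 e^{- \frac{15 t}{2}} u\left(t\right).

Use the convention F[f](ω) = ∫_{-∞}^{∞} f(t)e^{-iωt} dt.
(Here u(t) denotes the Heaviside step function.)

F(ω) = \frac{18}{2 i \omega + 15}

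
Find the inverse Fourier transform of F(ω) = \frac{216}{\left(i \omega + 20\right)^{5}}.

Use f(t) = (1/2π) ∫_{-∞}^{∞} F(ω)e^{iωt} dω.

f(t) = 9 t^{4} e^{- 20 t} u\left(t\right)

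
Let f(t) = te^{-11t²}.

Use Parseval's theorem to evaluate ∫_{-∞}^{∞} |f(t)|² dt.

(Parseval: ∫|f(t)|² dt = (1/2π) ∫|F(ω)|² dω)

∫|f(t)|² dt = \frac{\sqrt{22} \sqrt{\pi}}{968}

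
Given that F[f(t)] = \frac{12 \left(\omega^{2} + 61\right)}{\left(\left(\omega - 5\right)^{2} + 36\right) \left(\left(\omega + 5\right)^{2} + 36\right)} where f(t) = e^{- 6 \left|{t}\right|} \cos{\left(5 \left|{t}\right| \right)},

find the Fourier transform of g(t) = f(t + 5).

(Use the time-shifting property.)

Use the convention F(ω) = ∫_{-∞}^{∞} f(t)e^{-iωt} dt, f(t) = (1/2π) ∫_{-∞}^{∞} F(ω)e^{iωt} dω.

F[g](ω) = \frac{12 \left(\omega^{2} + 61\right) e^{5 i \omega}}{\omega^{4} + 22 \omega^{2} + 3721}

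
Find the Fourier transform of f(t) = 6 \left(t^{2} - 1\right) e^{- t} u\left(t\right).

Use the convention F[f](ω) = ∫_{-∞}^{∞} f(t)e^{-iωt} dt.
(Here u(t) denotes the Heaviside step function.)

F(ω) = \frac{6 \left(2 i \omega - \left(i \omega + 1\right)^{3} + 2\right)}{\left(i \omega + 1\right)^{4}}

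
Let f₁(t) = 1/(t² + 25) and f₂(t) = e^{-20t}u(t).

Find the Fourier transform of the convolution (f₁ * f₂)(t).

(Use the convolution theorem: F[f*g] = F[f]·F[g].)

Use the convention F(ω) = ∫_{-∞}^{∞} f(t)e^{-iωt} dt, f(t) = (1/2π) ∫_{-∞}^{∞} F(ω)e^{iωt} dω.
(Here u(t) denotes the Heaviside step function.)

F[f₁*f₂](ω) = \frac{\pi e^{- 5 \left|{\omega}\right|}}{5 \left(i \omega + 20\right)}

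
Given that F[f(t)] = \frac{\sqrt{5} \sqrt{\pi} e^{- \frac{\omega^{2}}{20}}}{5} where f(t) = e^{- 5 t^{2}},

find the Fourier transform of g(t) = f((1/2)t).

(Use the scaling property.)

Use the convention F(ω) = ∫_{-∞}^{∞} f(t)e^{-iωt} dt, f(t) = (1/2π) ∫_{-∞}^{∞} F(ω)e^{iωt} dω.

F[g](ω) = \frac{2 \sqrt{5} \sqrt{\pi} e^{- \frac{\omega^{2}}{5}}}{5}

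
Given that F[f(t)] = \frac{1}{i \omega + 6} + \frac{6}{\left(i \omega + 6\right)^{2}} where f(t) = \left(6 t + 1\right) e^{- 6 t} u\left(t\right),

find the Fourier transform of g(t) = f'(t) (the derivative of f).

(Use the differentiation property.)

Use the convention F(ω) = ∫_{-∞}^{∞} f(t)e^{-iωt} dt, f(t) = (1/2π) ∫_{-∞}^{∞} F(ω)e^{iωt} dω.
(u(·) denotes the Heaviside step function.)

F[g](ω) = \frac{\omega \left(\omega - 12 i\right)}{\omega^{2} - 12 i \omega - 36}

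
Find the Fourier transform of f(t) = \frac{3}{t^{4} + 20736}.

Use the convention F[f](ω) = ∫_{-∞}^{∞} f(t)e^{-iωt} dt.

F(ω) = \frac{\pi e^{- 6 \sqrt{2} \left|{\omega}\right|} \sin{\left(6 \sqrt{2} \left|{\omega}\right| + \frac{\pi}{4} \right)}}{576}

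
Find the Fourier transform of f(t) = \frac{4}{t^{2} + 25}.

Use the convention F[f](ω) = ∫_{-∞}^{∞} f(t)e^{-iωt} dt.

F(ω) = \frac{4 \pi e^{- 5 \left|{\omega}\right|}}{5}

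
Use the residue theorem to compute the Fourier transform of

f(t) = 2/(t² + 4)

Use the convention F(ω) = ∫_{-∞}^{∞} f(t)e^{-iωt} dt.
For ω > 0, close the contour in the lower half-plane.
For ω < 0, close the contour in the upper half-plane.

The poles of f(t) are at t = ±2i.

Let g(z) = f(z)e^{-iωz}; for large |z| the factor e^{-iωz} decays in the lower half-plane when ω > 0 and in the upper half-plane when ω < 0.

Case ω > 0 (lower half-plane, clockwise contour ⇒ F(ω) = -2πi·ΣRes):
  Res_{z = - 2 i} g(z) = \frac{i e^{- 2 \omega}}{2}
  F(ω) = -2πi·ΣRes = \pi e^{- 2 \omega}

Case ω < 0 (upper half-plane, counterclockwise contour ⇒ F(ω) = +2πi·ΣRes):
  Res_{z = 2 i} g(z) = - \frac{i e^{2 \omega}}{2}
  F(ω) = 2πi·ΣRes = \pi e^{2 \omega}

Both cases combine into a single formula in |ω|:

F(ω) = \pi e^{- 2 \left|{\omega}\right|}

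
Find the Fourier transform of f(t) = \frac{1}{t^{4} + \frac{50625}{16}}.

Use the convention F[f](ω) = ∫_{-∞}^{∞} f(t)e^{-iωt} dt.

F(ω) = \frac{8 \pi e^{- \frac{15 \sqrt{2} \left|{\omega}\right|}{4}} \sin{\left(\frac{15 \sqrt{2} \left|{\omega}\right|}{4} + \frac{\pi}{4} \right)}}{3375}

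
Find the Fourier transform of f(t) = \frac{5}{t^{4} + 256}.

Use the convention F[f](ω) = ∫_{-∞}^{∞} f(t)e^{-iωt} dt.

F(ω) = \frac{5 \pi e^{- 2 \sqrt{2} \left|{\omega}\right|} \sin{\left(2 \sqrt{2} \left|{\omega}\right| + \frac{\pi}{4} \right)}}{64}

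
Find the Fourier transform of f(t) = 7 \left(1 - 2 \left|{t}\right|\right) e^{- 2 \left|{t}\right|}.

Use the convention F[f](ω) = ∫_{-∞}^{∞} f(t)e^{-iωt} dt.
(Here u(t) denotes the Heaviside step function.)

F(ω) = \frac{56 \omega^{2}}{\left(\omega^{2} + 4\right)^{2}}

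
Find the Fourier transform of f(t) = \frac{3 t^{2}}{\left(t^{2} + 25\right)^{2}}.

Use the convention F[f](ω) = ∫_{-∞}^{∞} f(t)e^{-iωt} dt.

F(ω) = \frac{3 \pi \left(1 - 5 \left|{\omega}\right|\right) e^{- 5 \left|{\omega}\right|}}{10}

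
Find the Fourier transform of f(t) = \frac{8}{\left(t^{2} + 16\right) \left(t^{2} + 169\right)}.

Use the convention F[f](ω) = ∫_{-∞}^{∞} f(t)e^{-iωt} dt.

F(ω) = \frac{2 \pi \left(13 e^{9 \left|{\omega}\right|} - 4\right) e^{- 13 \left|{\omega}\right|}}{1989}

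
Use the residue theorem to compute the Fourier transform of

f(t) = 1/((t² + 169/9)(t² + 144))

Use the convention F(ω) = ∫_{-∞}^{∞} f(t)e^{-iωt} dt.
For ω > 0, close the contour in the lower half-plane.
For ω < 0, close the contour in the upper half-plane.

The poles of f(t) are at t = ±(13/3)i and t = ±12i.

Let g(z) = f(z)e^{-iωz}; for large |z| the factor e^{-iωz} decays in the lower half-plane when ω > 0 and in the upper half-plane when ω < 0.

Case ω > 0 (lower half-plane, clockwise contour ⇒ F(ω) = -2πi·ΣRes):
  Res_{z = - \frac{13 i}{3}} g(z) = \frac{27 i e^{- \frac{13 \omega}{3}}}{29302}
  Res_{z = - 12 i} g(z) = - \frac{3 i e^{- 12 \omega}}{9016}
  F(ω) = -2πi·ΣRes = - \frac{3 \pi e^{- 12 \omega}}{4508} + \frac{27 \pi e^{- \frac{13 \omega}{3}}}{14651}

Case ω < 0 (upper half-plane, counterclockwise contour ⇒ F(ω) = +2πi·ΣRes):
  Res_{z = \frac{13 i}{3}} g(z) = - \frac{27 i e^{\frac{13 \omega}{3}}}{29302}
  Res_{z = 12 i} g(z) = \frac{3 i e^{12 \omega}}{9016}
  F(ω) = 2πi·ΣRes = \frac{3 \pi \left(36 e^{\frac{13 \omega}{3}} - 13 e^{12 \omega}\right)}{58604}

Both cases combine into a single formula in |ω|:

F(ω) = - \frac{3 \pi e^{- 12 \left|{\omega}\right|}}{4508} + \frac{27 \pi e^{- \frac{13 \left|{\omega}\right|}{3}}}{14651}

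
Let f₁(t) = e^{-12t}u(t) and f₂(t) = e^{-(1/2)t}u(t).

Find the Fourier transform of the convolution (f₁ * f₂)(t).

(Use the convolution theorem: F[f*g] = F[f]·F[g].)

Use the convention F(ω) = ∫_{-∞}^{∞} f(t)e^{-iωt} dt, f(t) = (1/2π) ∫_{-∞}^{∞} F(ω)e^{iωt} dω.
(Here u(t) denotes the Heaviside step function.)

F[f₁*f₂](ω) = \frac{2}{\left(i \omega + 12\right) \left(2 i \omega + 1\right)}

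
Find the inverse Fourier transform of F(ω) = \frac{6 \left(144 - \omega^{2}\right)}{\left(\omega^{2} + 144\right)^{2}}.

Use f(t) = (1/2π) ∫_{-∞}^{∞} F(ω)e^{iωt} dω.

f(t) = 3 e^{- 12 \left|{t}\right|} \left|{t}\right|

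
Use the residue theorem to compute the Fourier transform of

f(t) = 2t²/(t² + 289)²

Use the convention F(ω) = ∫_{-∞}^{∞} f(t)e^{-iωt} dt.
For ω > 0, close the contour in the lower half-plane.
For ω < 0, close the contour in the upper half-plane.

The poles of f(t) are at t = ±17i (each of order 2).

Let g(z) = f(z)e^{-iωz}; for large |z| the factor e^{-iωz} decays in the lower half-plane when ω > 0 and in the upper half-plane when ω < 0.

Case ω > 0 (lower half-plane, clockwise contour ⇒ F(ω) = -2πi·ΣRes):
  Res_{z = - 17 i} g(z) = \frac{i \left(1 - 17 \omega\right) e^{- 17 \omega}}{34} (pole of order 2)
  F(ω) = -2πi·ΣRes = \frac{\pi \left(1 - 17 \omega\right) e^{- 17 \omega}}{17}

Case ω < 0 (upper half-plane, counterclockwise contour ⇒ F(ω) = +2πi·ΣRes):
  Res_{z = 17 i} g(z) = \frac{i \left(- 17 \omega - 1\right) e^{17 \omega}}{34} (pole of order 2)
  F(ω) = 2πi·ΣRes = \frac{\pi \left(17 \omega + 1\right) e^{17 \omega}}{17}

Both cases combine into a single formula in |ω|:

F(ω) = \frac{\pi \left(1 - 17 \left|{\omega}\right|\right) e^{- 17 \left|{\omega}\right|}}{17}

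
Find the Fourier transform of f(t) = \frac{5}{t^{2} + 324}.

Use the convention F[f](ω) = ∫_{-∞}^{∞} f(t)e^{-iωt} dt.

F(ω) = \frac{5 \pi e^{- 18 \left|{\omega}\right|}}{18}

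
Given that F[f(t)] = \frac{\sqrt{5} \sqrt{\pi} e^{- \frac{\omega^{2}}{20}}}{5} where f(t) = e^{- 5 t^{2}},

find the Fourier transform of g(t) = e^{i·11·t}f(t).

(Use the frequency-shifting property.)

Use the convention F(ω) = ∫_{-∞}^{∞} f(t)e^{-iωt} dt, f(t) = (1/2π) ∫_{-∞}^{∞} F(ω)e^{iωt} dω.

F[g](ω) = \frac{\sqrt{5} \sqrt{\pi} e^{- \frac{\left(\omega - 11\right)^{2}}{20}}}{5}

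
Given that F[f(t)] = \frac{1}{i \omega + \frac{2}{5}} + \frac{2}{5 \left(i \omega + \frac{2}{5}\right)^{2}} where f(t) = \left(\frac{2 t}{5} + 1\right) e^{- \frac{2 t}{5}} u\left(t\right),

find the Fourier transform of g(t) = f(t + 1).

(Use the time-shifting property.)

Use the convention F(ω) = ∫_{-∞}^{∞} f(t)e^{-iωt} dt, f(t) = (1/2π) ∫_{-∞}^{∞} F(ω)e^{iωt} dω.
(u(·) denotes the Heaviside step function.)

F[g](ω) = \frac{\left(- 25 i \omega - 20\right) e^{i \omega}}{25 \omega^{2} - 20 i \omega - 4}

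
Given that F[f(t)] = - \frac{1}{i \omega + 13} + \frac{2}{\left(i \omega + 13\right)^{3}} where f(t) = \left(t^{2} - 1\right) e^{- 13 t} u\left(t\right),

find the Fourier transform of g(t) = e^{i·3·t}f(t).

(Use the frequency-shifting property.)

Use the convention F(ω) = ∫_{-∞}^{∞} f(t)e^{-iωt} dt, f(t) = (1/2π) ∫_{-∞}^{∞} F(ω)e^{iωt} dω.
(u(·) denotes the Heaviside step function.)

F[g](ω) = \frac{2 i \left(\omega - 3\right) - \left(i \left(\omega - 3\right) + 13\right)^{3} + 26}{\left(i \left(\omega - 3\right) + 13\right)^{4}}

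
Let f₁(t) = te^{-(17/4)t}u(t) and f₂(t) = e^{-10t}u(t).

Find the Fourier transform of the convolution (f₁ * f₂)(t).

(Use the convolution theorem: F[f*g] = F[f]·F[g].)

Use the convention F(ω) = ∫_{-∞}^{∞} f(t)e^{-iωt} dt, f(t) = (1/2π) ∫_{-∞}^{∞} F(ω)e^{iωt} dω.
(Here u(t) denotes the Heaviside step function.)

F[f₁*f₂](ω) = \frac{16}{\left(i \omega + 10\right) \left(4 i \omega + 17\right)^{2}}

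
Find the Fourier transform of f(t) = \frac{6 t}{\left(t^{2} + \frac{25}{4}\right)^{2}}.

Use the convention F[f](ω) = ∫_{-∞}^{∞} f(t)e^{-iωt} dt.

F(ω) = - \frac{6 i \pi \omega e^{- \frac{5 \left|{\omega}\right|}{2}}}{5}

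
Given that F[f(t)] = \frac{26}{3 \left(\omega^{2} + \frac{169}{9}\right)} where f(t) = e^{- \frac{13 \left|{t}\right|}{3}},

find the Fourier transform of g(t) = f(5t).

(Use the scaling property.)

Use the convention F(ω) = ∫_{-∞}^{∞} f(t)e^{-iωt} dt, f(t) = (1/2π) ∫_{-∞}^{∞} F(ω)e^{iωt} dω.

F[g](ω) = \frac{390}{9 \omega^{2} + 4225}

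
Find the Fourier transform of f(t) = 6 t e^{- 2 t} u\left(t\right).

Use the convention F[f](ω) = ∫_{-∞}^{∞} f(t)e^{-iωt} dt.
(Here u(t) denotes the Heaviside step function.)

F(ω) = \frac{6}{\left(i \omega + 2\right)^{2}}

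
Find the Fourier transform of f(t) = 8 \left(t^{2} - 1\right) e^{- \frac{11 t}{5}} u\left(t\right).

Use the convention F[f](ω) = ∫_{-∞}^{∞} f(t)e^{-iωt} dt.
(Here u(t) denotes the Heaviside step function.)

F(ω) = \frac{40 \left(250 i \omega - \left(5 i \omega + 11\right)^{3} + 550\right)}{\left(5 i \omega + 11\right)^{4}}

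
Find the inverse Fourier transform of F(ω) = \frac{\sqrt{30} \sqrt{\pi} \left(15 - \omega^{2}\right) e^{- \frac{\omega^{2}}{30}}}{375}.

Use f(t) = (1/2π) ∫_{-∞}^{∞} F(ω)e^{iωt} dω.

f(t) = 9 t^{2} e^{- \frac{15 t^{2}}{2}}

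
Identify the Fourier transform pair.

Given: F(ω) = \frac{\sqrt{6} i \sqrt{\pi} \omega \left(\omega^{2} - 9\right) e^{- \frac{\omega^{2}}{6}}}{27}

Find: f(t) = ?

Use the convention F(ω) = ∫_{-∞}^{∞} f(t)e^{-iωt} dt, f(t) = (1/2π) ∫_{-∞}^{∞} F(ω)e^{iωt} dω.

f(t) = 3 t^{3} e^{- \frac{3 t^{2}}{2}}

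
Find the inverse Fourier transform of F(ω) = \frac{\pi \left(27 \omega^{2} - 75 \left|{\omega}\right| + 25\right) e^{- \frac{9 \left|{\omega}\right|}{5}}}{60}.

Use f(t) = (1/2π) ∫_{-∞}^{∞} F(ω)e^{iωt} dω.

f(t) = \frac{2 t^{4}}{\left(t^{2} + \frac{81}{25}\right)^{3}}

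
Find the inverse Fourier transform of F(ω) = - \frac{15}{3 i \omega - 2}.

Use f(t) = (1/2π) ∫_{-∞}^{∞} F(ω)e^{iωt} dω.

f(t) = 5 e^{\frac{2 t}{3}} u\left(- t\right)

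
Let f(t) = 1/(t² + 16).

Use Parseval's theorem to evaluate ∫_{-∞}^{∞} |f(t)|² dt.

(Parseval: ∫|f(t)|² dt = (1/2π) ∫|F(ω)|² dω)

∫|f(t)|² dt = \frac{\pi}{128}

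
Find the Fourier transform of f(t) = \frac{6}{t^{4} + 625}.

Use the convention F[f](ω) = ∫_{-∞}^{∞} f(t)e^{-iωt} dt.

F(ω) = \frac{6 \pi e^{- \frac{5 \sqrt{2} \left|{\omega}\right|}{2}} \sin{\left(\frac{5 \sqrt{2} \left|{\omega}\right|}{2} + \frac{\pi}{4} \right)}}{125}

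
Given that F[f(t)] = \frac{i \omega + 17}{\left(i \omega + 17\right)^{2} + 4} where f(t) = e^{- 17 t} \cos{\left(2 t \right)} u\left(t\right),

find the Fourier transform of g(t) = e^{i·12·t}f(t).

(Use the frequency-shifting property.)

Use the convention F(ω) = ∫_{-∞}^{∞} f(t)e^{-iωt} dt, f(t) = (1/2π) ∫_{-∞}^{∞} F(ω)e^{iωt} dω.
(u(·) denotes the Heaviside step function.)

F[g](ω) = \frac{i \left(\omega - 12\right) + 17}{\left(i \left(\omega - 12\right) + 17\right)^{2} + 4}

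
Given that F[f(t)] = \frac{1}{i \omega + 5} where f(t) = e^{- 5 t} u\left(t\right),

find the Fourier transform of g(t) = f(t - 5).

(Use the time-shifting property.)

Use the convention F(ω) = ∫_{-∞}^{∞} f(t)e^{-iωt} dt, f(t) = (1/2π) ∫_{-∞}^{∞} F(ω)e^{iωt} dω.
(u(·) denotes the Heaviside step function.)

F[g](ω) = \frac{e^{- 5 i \omega}}{i \omega + 5}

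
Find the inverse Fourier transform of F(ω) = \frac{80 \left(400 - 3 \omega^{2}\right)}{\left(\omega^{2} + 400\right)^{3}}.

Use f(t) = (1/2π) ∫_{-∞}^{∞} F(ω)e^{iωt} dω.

f(t) = t^{2} e^{- 20 \left|{t}\right|}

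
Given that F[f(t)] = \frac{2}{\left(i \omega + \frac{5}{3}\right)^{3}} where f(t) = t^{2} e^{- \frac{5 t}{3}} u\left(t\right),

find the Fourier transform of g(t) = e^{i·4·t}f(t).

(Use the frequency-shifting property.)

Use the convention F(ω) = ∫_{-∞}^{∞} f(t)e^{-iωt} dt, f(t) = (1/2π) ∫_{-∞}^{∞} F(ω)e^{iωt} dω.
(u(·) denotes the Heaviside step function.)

F[g](ω) = \frac{54}{\left(3 i \left(\omega - 4\right) + 5\right)^{3}}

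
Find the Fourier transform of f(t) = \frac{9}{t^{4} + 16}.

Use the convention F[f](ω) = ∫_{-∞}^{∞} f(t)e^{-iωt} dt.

F(ω) = \frac{9 \pi e^{- \sqrt{2} \left|{\omega}\right|} \sin{\left(\sqrt{2} \left|{\omega}\right| + \frac{\pi}{4} \right)}}{8}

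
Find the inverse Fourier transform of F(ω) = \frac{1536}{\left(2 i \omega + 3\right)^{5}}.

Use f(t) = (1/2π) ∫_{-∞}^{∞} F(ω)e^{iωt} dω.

f(t) = 2 t^{4} e^{- \frac{3 t}{2}} u\left(t\right)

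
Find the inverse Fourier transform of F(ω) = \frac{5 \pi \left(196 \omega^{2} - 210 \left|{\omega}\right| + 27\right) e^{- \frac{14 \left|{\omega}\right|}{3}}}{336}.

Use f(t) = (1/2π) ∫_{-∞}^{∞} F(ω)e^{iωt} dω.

f(t) = \frac{5 t^{4}}{\left(t^{2} + \frac{196}{9}\right)^{3}}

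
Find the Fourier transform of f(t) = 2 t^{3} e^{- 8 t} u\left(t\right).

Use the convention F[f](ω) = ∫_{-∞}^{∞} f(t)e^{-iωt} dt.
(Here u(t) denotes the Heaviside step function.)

F(ω) = \frac{12}{\left(i \omega + 8\right)^{4}}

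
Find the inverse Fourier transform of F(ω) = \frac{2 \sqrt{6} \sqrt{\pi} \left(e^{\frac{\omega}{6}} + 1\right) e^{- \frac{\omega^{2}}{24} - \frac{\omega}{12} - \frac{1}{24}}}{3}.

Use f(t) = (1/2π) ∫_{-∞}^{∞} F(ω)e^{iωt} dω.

f(t) = 8 e^{- 6 t^{2}} \cos{\left(t \right)}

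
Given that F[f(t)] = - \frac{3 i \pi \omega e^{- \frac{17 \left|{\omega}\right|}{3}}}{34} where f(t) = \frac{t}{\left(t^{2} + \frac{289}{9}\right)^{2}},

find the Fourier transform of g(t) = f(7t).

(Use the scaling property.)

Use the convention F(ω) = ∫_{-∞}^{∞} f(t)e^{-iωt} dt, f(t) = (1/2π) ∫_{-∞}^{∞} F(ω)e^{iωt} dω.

F[g](ω) = - \frac{3 i \pi \omega e^{- \frac{17 \left|{\omega}\right|}{21}}}{1666}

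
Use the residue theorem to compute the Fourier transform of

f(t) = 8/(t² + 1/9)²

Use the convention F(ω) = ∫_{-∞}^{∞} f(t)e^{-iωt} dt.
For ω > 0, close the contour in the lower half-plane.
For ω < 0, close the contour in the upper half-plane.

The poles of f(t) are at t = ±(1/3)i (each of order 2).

Let g(z) = f(z)e^{-iωz}; for large |z| the factor e^{-iωz} decays in the lower half-plane when ω > 0 and in the upper half-plane when ω < 0.

Case ω > 0 (lower half-plane, clockwise contour ⇒ F(ω) = -2πi·ΣRes):
  Res_{z = - \frac{i}{3}} g(z) = 18 i \left(\omega + 3\right) e^{- \frac{\omega}{3}} (pole of order 2)
  F(ω) = -2πi·ΣRes = 36 \pi \left(\omega + 3\right) e^{- \frac{\omega}{3}}

Case ω < 0 (upper half-plane, counterclockwise contour ⇒ F(ω) = +2πi·ΣRes):
  Res_{z = \frac{i}{3}} g(z) = 18 i \left(\omega - 3\right) e^{\frac{\omega}{3}} (pole of order 2)
  F(ω) = 2πi·ΣRes = 36 \pi \left(3 - \omega\right) e^{\frac{\omega}{3}}

Both cases combine into a single formula in |ω|:

F(ω) = 36 \pi \left(\left|{\omega}\right| + 3\right) e^{- \frac{\left|{\omega}\right|}{3}}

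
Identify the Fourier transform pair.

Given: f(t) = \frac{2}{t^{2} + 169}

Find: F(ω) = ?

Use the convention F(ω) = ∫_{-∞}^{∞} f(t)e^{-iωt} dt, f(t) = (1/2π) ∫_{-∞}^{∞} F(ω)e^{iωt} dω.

F(ω) = \frac{2 \pi e^{- 13 \left|{\omega}\right|}}{13}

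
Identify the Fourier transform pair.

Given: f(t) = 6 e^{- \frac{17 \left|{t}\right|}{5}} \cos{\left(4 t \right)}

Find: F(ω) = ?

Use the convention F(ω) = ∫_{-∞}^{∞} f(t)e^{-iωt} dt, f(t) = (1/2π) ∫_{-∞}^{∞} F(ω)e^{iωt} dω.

F(ω) = \frac{1020 \left(25 \omega^{2} + 689\right)}{625 \omega^{4} - 5550 \omega^{2} + 474721}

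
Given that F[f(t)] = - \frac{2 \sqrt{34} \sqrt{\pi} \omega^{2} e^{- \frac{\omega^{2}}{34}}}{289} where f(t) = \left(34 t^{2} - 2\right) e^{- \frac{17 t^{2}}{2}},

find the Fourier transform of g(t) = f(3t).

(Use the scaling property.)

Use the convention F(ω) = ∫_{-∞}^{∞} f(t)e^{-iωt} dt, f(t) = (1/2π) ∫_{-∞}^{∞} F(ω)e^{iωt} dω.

F[g](ω) = - \frac{2 \sqrt{34} \sqrt{\pi} \omega^{2} e^{- \frac{\omega^{2}}{306}}}{7803}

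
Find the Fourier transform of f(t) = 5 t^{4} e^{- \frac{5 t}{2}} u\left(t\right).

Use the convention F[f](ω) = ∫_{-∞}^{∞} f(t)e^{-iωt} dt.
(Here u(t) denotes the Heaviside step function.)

F(ω) = \frac{3840}{\left(2 i \omega + 5\right)^{5}}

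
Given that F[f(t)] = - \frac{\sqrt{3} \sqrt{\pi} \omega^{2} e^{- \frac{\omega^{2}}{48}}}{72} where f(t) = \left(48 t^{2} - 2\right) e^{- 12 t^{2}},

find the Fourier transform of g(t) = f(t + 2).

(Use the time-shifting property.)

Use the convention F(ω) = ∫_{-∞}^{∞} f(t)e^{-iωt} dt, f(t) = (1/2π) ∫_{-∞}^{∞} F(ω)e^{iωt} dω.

F[g](ω) = - \frac{\sqrt{3} \sqrt{\pi} \omega^{2} e^{- \frac{\omega \left(\omega - 96 i\right)}{48}}}{72}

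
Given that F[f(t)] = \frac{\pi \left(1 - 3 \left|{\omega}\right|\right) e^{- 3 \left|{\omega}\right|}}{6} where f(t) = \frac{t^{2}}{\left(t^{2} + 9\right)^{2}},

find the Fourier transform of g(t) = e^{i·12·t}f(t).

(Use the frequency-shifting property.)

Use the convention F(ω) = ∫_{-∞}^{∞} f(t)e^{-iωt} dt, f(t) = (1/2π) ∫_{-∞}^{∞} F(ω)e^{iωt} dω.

F[g](ω) = \frac{\pi \left(1 - 3 \left|{\omega - 12}\right|\right) e^{- 3 \left|{\omega - 12}\right|}}{6}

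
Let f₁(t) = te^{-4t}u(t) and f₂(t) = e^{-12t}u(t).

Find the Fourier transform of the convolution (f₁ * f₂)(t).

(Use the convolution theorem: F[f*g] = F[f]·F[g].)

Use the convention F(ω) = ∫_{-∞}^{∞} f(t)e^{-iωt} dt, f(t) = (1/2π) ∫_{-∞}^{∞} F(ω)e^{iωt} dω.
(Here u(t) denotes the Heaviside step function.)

F[f₁*f₂](ω) = \frac{1}{\left(i \omega + 4\right)^{2} \left(i \omega + 12\right)}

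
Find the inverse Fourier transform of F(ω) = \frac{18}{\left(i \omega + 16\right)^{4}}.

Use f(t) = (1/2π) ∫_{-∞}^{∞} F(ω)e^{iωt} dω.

f(t) = 3 t^{3} e^{- 16 t} u\left(t\right)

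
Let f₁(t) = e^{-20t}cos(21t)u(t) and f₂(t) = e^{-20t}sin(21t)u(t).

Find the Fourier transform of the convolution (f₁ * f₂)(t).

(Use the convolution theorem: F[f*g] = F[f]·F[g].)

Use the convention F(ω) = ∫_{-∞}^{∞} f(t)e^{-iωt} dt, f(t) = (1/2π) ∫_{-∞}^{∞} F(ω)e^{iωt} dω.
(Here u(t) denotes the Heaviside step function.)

F[f₁*f₂](ω) = \frac{21 \left(i \omega + 20\right)}{\left(\left(i \omega + 20\right)^{2} + 441\right)^{2}}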